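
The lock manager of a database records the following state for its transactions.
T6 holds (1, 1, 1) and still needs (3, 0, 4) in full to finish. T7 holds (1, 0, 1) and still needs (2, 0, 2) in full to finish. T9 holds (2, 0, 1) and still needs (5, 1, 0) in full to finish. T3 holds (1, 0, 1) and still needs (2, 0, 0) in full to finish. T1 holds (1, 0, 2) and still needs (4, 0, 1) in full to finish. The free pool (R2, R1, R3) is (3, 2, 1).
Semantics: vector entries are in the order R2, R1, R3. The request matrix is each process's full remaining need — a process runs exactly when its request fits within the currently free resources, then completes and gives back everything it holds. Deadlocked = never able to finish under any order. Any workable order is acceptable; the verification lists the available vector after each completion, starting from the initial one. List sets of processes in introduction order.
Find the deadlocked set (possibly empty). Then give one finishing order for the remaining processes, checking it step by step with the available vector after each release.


The deadlocked set is empty.
Key observation: starting with T3, each completion frees enough for the next — no one is permanently blocked.
A valid finishing order for the others: T3, T7, T9, T1, T6. Walking it through:
  pool = (3, 2, 1)
  run T3 (needs (2, 0, 0), free (3, 2, 1)); after release of (1, 0, 1) the pool is (4, 2, 2)
  run T7 (needs (2, 0, 2), free (4, 2, 2)); after release of (1, 0, 1) the pool is (5, 2, 3)
  run T9 (needs (5, 1, 0), free (5, 2, 3)); after release of (2, 0, 1) the pool is (7, 2, 4)
  run T1 (needs (4, 0, 1), free (7, 2, 4)); after release of (1, 0, 2) the pool is (8, 2, 6)
  run T6 (needs (3, 0, 4), free (8, 2, 6)); after release of (1, 1, 1) the pool is (9, 3, 7)


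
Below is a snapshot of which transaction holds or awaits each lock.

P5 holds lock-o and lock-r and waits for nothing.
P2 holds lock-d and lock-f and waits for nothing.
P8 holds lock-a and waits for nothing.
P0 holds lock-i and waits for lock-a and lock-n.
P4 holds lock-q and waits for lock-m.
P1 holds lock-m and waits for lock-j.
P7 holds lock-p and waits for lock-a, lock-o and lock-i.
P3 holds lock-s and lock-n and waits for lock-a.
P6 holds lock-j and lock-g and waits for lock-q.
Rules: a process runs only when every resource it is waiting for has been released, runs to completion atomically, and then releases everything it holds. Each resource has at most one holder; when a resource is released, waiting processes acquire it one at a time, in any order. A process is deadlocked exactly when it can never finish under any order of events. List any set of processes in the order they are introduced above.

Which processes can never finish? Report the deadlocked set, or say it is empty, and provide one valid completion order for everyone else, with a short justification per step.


The deadlocked set is P4, P1 and P6.
Key observation: nobody on the ring P4 -> P1 -> P6 -> P4 can start until another member finishes, which never happens; no other process is dragged down with it.
One completion order for the rest: P5, P8, P3, P0, P2, P7.
Verifying each step:
  run P5 (it waits on nothing); releases lock-o and lock-r
  run P8 (it waits on nothing); releases lock-a
  P3: everything it awaited (lock-a) is free; runs, freeing lock-s and lock-n
  P0: everything it awaited (lock-a and lock-n) is free; runs, freeing lock-i
  run P2 (it waits on nothing); releases lock-d and lock-f
  P7: everything it awaited (lock-a, lock-o and lock-i) is free; runs, freeing lock-p


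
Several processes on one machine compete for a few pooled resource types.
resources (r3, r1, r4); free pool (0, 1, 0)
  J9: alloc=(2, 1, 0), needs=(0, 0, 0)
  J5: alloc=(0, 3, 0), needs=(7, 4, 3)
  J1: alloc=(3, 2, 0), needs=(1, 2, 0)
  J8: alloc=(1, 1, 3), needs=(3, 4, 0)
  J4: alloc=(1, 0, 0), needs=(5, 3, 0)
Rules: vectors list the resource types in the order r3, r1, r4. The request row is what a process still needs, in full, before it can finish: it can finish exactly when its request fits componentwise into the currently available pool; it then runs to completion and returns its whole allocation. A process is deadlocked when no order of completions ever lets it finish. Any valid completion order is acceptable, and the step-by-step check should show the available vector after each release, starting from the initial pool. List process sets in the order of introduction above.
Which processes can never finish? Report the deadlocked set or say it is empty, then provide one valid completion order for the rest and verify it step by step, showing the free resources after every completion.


Nothing here is deadlocked.
Key observation: starting with J9, each completion frees enough for the next — no one is permanently blocked.
The rest can finish in the order J9, J1, J4, J8, J5. Walking it through:
  pool = (0, 1, 0)
  run J9 (needs (0, 0, 0), free (0, 1, 0)); after release of (2, 1, 0) the pool is (2, 2, 0)
  run J1 (needs (1, 2, 0), free (2, 2, 0)); after release of (3, 2, 0) the pool is (5, 4, 0)
  run J4 (needs (5, 3, 0), free (5, 4, 0)); after release of (1, 0, 0) the pool is (6, 4, 0)
  run J8 (needs (3, 4, 0), free (6, 4, 0)); after release of (1, 1, 3) the pool is (7, 5, 3)
  run J5 (needs (7, 4, 3), free (7, 5, 3)); after release of (0, 3, 0) the pool is (7, 8, 3)


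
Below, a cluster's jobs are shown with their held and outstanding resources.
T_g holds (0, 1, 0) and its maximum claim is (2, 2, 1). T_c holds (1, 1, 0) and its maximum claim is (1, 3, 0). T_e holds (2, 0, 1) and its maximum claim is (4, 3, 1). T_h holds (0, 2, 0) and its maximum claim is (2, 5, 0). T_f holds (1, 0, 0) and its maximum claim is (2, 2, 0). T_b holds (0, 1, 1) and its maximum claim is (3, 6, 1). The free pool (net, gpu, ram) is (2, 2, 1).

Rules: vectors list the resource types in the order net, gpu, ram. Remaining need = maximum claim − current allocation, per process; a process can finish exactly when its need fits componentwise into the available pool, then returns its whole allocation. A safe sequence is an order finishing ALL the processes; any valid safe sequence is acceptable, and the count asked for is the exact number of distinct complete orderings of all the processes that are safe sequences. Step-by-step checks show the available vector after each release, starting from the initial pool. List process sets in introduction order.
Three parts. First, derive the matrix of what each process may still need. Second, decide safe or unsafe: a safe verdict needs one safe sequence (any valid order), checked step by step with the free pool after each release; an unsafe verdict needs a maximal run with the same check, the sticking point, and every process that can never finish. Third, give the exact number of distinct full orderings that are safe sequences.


(1) Outstanding need per process (order net, gpu, ram):
  T_g: (2, 1, 1)
  T_c: (0, 2, 0)
  T_e: (2, 3, 0)
  T_h: (2, 3, 0)
  T_f: (1, 2, 0)
  T_b: (3, 5, 0)
(2) SAFE. One safe sequence: T_g, T_c, T_h, T_b, T_e, T_f.
Key observation: T_g is the earliest step where a requested resource binds exactly: need (2, 1, 1), pool (2, 2, 1) at its turn.
Verifying each step:
  pool = (2, 2, 1)
  run T_g (needs (2, 1, 1), free (2, 2, 1)); after release of (0, 1, 0) the pool is (2, 3, 1)
  run T_c (needs (0, 2, 0), free (2, 3, 1)); after release of (1, 1, 0) the pool is (3, 4, 1)
  run T_h (needs (2, 3, 0), free (3, 4, 1)); after release of (0, 2, 0) the pool is (3, 6, 1)
  run T_b (needs (3, 5, 0), free (3, 6, 1)); after release of (0, 1, 1) the pool is (3, 7, 2)
  run T_e (needs (2, 3, 0), free (3, 7, 2)); after release of (2, 0, 1) the pool is (5, 7, 3)
  run T_f (needs (1, 2, 0), free (5, 7, 3)); after release of (1, 0, 0) the pool is (6, 7, 3)
(3) Precisely 138 of the possible complete orderings are safe sequences.


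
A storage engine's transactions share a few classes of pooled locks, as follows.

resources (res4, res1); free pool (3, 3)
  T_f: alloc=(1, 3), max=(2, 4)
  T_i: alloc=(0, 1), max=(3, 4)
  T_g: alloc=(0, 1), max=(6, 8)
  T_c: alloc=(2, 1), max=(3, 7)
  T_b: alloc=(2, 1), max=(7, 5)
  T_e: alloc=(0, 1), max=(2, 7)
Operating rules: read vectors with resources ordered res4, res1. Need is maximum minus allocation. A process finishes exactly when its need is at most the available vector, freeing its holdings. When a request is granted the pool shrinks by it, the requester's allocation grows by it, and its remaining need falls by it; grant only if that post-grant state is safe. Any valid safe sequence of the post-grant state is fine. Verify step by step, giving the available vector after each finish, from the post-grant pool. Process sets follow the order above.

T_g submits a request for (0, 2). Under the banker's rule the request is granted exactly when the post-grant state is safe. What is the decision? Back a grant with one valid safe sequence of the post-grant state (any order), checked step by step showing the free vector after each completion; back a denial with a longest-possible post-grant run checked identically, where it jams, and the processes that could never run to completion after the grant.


DENY — the pretend-granted state is unsafe.
Key observation: after T_f, T_i the pool peaks at (4, 5), and each blocked process is short somewhere: T_g on res4; T_c on res1; T_b on res4; T_e on res1.
Pretend the grant happened; the run T_f, T_i goes as far as possible. Verifying each step:
  pool = (3, 1)
  run T_f (needs (1, 1), free (3, 1)); after release of (1, 3) the pool is (4, 4)
  run T_i (needs (3, 3), free (4, 4)); after release of (0, 1) the pool is (4, 5)
  blocked: T_g wants (6, 5), pool (4, 5) — not enough res4
  blocked: T_c wants (1, 6), pool (4, 5) — not enough res1
  blocked: T_b wants (5, 4), pool (4, 5) — not enough res4
  blocked: T_e wants (2, 6), pool (4, 5) — not enough res1
Had the request been granted, T_g, T_c, T_b and T_e could never finish.


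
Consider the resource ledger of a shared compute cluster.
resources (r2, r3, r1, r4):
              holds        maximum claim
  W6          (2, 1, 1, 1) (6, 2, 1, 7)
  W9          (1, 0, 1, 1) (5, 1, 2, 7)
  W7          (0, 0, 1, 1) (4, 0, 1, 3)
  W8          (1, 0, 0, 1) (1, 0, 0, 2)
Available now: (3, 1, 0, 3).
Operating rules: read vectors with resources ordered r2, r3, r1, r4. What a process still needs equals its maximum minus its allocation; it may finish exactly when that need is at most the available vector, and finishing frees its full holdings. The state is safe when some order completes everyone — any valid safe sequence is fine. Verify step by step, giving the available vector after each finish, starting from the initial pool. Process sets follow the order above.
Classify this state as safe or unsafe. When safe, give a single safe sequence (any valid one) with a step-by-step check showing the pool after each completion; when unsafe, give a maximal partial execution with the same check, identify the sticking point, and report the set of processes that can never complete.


The state is UNSAFE.
Key observation: once W8, W7 finish, the pool peaks at (4, 1, 1, 5) — and every remaining process still needs more r4 than that.
Going as far as possible: W8, W7; after that, nothing fits. Verifying each step:
  pool = (3, 1, 0, 3)
  run W8 (needs (0, 0, 0, 1), free (3, 1, 0, 3)); after release of (1, 0, 0, 1) the pool is (4, 1, 0, 4)
  run W7 (needs (4, 0, 0, 2), free (4, 1, 0, 4)); after release of (0, 0, 1, 1) the pool is (4, 1, 1, 5)
  blocked: W6 wants (4, 1, 0, 6), pool (4, 1, 1, 5) — not enough r4
  blocked: W9 wants (4, 1, 1, 6), pool (4, 1, 1, 5) — not enough r4
Never able to finish: W6 and W9.


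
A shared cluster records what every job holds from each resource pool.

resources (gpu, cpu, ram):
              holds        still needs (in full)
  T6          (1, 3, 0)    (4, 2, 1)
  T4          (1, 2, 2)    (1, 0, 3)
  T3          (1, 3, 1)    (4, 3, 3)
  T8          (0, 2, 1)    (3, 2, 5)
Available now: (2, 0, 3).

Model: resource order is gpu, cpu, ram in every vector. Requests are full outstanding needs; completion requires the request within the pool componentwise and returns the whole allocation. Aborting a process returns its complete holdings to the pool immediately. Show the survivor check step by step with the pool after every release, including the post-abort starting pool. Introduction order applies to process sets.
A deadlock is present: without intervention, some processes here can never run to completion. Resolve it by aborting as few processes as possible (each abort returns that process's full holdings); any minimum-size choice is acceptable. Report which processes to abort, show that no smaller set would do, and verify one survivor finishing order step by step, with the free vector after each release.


The answer: abort T3.
Key observation: T6 had no path to completion before; after the abort of T3 ((1, 3, 1) returned), step 3 is where it fits.
No smaller set exists: with zero aborts the deadlock remains.
The survivors complete as T4, T8, T6. Verifying each step (starting from the post-abort pool):
  pool = (3, 3, 4)
  run T4 (needs (1, 0, 3), free (3, 3, 4)); after release of (1, 2, 2) the pool is (4, 5, 6)
  run T8 (needs (3, 2, 5), free (4, 5, 6)); after release of (0, 2, 1) the pool is (4, 7, 7)
  run T6 (needs (4, 2, 1), free (4, 7, 7)); after release of (1, 3, 0) the pool is (5, 10, 7)


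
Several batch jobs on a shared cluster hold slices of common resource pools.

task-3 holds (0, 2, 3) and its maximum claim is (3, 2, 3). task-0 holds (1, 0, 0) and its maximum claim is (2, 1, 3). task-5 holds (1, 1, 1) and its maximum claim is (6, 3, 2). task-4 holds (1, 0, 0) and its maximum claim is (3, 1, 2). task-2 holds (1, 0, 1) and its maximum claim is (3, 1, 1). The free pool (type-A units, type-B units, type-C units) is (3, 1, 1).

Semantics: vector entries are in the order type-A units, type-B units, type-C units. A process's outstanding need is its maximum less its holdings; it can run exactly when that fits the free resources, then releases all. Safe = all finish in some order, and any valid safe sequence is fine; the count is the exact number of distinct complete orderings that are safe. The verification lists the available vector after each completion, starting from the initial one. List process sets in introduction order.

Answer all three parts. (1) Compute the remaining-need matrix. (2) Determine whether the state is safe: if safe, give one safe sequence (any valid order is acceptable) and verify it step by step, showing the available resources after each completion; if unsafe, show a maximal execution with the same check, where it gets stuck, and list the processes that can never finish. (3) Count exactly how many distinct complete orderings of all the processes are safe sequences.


(1) Outstanding need per process (order type-A units, type-B units, type-C units):
  task-3: (3, 0, 0)
  task-0: (1, 1, 3)
  task-5: (5, 2, 1)
  task-4: (2, 1, 2)
  task-2: (2, 1, 0)
(2) The state is SAFE; one workable sequence: task-3, task-0, task-4, task-2, task-5.
Key observation: task-3 marks the first exact bind of the order: its need (3, 0, 0) fits the free (3, 1, 1) with zero slack on a requested resource.
Step-by-step check:
  pool = (3, 1, 1)
  task-3 needs (3, 0, 0) <= (3, 1, 1) -> finishes; pool += (0, 2, 3) = (3, 3, 4)
  task-0 needs (1, 1, 3) <= (3, 3, 4) -> finishes; pool += (1, 0, 0) = (4, 3, 4)
  task-4 needs (2, 1, 2) <= (4, 3, 4) -> finishes; pool += (1, 0, 0) = (5, 3, 4)
  task-2 needs (2, 1, 0) <= (5, 3, 4) -> finishes; pool += (1, 0, 1) = (6, 3, 5)
  task-5 needs (5, 2, 1) <= (6, 3, 5) -> finishes; pool += (1, 1, 1) = (7, 4, 6)
(3) The exact count: 18 of the possible complete orderings are safe sequences.


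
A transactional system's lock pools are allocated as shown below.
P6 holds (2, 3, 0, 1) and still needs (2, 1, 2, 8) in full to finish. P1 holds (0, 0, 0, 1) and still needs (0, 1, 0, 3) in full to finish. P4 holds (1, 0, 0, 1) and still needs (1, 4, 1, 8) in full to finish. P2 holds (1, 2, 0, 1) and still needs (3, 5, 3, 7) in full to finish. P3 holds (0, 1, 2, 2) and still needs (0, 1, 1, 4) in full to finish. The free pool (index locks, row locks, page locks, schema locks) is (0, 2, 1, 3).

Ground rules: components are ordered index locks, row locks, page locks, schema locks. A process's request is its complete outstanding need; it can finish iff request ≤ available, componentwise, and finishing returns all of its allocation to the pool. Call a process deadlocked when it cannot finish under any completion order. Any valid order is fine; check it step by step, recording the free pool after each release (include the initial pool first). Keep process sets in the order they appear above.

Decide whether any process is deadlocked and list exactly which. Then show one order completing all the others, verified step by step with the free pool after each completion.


The deadlocked set is P6, P4 and P2.
Key observation: once P1, P3 finish, the pool peaks at (0, 3, 3, 6) — and every remaining process still needs more index locks than that.
The rest can finish in the order P1, P3. Check, step by step:
  pool = (0, 2, 1, 3)
  P1: need (0, 1, 0, 3) fits (0, 2, 1, 3); releases (0, 0, 0, 1), pool now (0, 2, 1, 4)
  P3: need (0, 1, 1, 4) fits (0, 2, 1, 4); releases (0, 1, 2, 2), pool now (0, 3, 3, 6)
None of the blocked processes ever fits:
  P6 cannot run: need (2, 1, 2, 8) vs free (0, 3, 3, 6) (insufficient index locks and schema locks)
  P4 cannot run: need (1, 4, 1, 8) vs free (0, 3, 3, 6) (insufficient index locks, row locks and schema locks)
  P2 cannot run: need (3, 5, 3, 7) vs free (0, 3, 3, 6) (insufficient index locks, row locks and schema locks)


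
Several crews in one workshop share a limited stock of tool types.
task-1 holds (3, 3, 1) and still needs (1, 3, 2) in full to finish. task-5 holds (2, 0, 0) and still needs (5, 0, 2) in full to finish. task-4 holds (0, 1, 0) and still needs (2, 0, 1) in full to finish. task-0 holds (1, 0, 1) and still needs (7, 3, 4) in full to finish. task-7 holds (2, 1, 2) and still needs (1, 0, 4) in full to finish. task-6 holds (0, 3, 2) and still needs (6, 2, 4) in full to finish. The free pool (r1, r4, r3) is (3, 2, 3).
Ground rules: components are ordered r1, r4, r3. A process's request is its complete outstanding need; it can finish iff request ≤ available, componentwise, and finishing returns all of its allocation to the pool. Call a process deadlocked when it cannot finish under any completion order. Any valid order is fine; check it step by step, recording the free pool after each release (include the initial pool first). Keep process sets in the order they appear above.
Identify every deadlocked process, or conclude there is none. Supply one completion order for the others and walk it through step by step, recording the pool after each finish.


Nothing here is deadlocked.
Key observation: the pool covers task-4 at once, and every later process fits after earlier releases.
The rest can finish in the order task-4, task-1, task-5, task-7, task-6, task-0. Walking it through:
  pool = (3, 2, 3)
  run task-4 (needs (2, 0, 1), free (3, 2, 3)); after release of (0, 1, 0) the pool is (3, 3, 3)
  run task-1 (needs (1, 3, 2), free (3, 3, 3)); after release of (3, 3, 1) the pool is (6, 6, 4)
  run task-5 (needs (5, 0, 2), free (6, 6, 4)); after release of (2, 0, 0) the pool is (8, 6, 4)
  run task-7 (needs (1, 0, 4), free (8, 6, 4)); after release of (2, 1, 2) the pool is (10, 7, 6)
  run task-6 (needs (6, 2, 4), free (10, 7, 6)); after release of (0, 3, 2) the pool is (10, 10, 8)
  run task-0 (needs (7, 3, 4), free (10, 10, 8)); after release of (1, 0, 1) the pool is (11, 10, 9)


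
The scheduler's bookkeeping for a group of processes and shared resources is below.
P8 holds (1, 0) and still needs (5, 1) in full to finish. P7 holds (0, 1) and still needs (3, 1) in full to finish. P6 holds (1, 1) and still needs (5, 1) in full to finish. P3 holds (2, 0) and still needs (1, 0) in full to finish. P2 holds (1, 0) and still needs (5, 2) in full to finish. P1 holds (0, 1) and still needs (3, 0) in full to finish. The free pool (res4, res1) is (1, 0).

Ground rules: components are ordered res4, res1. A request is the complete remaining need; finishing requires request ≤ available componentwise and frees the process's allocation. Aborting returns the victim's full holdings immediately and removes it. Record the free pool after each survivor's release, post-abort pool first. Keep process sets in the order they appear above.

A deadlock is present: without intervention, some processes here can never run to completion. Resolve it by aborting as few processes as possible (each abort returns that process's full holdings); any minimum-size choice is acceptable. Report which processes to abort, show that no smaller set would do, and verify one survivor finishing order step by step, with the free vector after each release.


Minimum abort set: P6 and P2.
Key observation: no ordering could ever have run P8 before the abort of P6 and P2; with (2, 1) back in the pool it fits at step 3.
Why nothing smaller works — every single abort fails: P8 alone leaves P6 blocked (short on res4); P7 alone leaves P8 blocked (short on res4); P6 alone leaves P8 blocked (short on res4); P3 alone leaves P8 blocked (short on res4); P2 alone leaves P8 blocked (short on res4); P1 alone leaves P8 blocked (short on res4).
The survivors complete as P7, P3, P8, P1. Check, step by step (starting from the post-abort pool):
  pool = (3, 1)
  P7: need (3, 1) fits (3, 1); releases (0, 1), pool now (3, 2)
  P3: need (1, 0) fits (3, 2); releases (2, 0), pool now (5, 2)
  P8: need (5, 1) fits (5, 2); releases (1, 0), pool now (6, 2)
  P1: need (3, 0) fits (6, 2); releases (0, 1), pool now (6, 3)


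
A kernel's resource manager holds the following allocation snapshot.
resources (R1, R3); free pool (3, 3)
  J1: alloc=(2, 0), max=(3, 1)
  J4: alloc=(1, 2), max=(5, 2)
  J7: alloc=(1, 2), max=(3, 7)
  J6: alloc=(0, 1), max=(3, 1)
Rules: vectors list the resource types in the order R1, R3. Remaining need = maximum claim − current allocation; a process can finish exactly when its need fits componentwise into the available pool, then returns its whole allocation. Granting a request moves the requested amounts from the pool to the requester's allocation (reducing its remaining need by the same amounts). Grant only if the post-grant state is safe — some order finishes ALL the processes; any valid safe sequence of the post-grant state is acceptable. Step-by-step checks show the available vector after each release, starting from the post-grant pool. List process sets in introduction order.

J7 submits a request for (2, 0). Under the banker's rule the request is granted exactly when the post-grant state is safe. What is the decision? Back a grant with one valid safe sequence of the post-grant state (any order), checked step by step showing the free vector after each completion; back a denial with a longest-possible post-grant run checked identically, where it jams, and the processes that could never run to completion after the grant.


DENY. Granting would leave the state unsafe.
Key observation: after J1, J6 the pool peaks at (3, 4), and each blocked process is short somewhere: J4 on R1; J7 on R3.
On the post-grant state, J1, J6 is a maximal run — nothing extends it. Check, step by step:
  pool = (1, 3)
  run J1 (needs (1, 1), free (1, 3)); after release of (2, 0) the pool is (3, 3)
  run J6 (needs (3, 0), free (3, 3)); after release of (0, 1) the pool is (3, 4)
  blocked: J4 wants (4, 0), pool (3, 4) — not enough R1
  blocked: J7 wants (0, 5), pool (3, 4) — not enough R3
Processes that could never finish after the grant: J4 and J7.


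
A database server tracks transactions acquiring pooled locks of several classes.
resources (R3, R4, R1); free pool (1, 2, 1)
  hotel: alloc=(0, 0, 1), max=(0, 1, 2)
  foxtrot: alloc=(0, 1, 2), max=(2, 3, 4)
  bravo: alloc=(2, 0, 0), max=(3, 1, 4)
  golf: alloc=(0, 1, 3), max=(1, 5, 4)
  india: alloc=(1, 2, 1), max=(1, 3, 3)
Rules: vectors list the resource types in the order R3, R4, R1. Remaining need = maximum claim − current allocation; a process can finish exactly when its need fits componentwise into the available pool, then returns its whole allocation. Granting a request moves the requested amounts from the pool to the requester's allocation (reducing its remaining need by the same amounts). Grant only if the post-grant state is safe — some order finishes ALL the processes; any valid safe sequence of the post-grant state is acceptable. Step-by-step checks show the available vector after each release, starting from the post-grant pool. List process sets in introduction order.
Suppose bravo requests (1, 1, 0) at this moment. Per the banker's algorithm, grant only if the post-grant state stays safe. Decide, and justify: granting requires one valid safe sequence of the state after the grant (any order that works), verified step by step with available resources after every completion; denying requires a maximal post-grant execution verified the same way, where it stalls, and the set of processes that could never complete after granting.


DENY — the pretend-granted state is unsafe.
Key observation: after hotel, india the pool peaks at (1, 3, 3), and each blocked process is short somewhere: foxtrot on R3; bravo on R1; golf on R4.
On the post-grant state, hotel, india is a maximal run — nothing extends it. Verifying each step:
  pool = (0, 1, 1)
  hotel needs (0, 1, 1) <= (0, 1, 1) -> finishes; pool += (0, 0, 1) = (0, 1, 2)
  india needs (0, 1, 2) <= (0, 1, 2) -> finishes; pool += (1, 2, 1) = (1, 3, 3)
  foxtrot cannot run: need (2, 2, 2) vs free (1, 3, 3) (insufficient R3)
  bravo cannot run: need (0, 0, 4) vs free (1, 3, 3) (insufficient R1)
  golf cannot run: need (1, 4, 1) vs free (1, 3, 3) (insufficient R4)
Had the request been granted, foxtrot, bravo and golf could never finish.


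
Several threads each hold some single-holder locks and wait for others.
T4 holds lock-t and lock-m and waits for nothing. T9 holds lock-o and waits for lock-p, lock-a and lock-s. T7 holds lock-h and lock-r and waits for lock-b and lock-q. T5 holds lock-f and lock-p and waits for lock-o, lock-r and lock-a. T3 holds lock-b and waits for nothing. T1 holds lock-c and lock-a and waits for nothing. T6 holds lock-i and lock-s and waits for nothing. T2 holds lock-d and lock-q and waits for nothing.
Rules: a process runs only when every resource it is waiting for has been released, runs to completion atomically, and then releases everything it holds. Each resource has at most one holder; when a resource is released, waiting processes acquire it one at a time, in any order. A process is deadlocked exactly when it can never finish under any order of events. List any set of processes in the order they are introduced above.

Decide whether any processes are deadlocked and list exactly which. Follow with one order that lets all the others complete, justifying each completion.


Deadlocked set: T9 and T5.
Key observation: the cycle T9 -> T5 -> T9 can never break — each member waits on the next; no other process is dragged down with it.
A valid finishing order for the others: T3, T4, T2, T6, T1, T7.
Verifying each step:
  T3: no waits; runs immediately, freeing lock-b
  T4: no waits; runs immediately, freeing lock-t and lock-m
  T2: no waits; runs immediately, freeing lock-d and lock-q
  T6: no waits; runs immediately, freeing lock-i and lock-s
  T1: no waits; runs immediately, freeing lock-c and lock-a
  run T7 (all its waits — lock-b and lock-q — are resolved); releases lock-h and lock-r


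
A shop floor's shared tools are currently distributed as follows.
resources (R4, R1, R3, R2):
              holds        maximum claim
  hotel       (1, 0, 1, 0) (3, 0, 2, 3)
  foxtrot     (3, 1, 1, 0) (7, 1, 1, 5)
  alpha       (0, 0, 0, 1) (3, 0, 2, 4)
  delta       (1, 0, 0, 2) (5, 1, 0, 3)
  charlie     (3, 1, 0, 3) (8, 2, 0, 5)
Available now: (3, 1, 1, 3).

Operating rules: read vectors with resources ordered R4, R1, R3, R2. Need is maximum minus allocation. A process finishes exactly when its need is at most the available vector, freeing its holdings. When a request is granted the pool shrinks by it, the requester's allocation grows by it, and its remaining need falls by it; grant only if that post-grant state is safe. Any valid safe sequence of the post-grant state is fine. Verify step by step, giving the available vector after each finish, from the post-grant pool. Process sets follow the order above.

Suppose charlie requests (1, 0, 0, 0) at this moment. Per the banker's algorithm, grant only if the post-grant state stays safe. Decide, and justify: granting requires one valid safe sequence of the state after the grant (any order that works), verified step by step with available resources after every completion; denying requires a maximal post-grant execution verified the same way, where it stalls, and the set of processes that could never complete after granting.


DENY — the pretend-granted state is unsafe.
Key observation: R4 is the bottleneck — with hotel, alpha done the pool holds (3, 1, 2, 4), short of every remaining need.
Pretend the grant happened; the run hotel, alpha goes as far as possible. Check, step by step:
  pool = (2, 1, 1, 3)
  hotel: need (2, 0, 1, 3) fits (2, 1, 1, 3); releases (1, 0, 1, 0), pool now (3, 1, 2, 3)
  alpha: need (3, 0, 2, 3) fits (3, 1, 2, 3); releases (0, 0, 0, 1), pool now (3, 1, 2, 4)
  foxtrot cannot run: need (4, 0, 0, 5) vs free (3, 1, 2, 4) (insufficient R4 and R2)
  delta cannot run: need (4, 1, 0, 1) vs free (3, 1, 2, 4) (insufficient R4)
  charlie cannot run: need (4, 1, 0, 2) vs free (3, 1, 2, 4) (insufficient R4)
Had the request been granted, foxtrot, delta and charlie could never finish.


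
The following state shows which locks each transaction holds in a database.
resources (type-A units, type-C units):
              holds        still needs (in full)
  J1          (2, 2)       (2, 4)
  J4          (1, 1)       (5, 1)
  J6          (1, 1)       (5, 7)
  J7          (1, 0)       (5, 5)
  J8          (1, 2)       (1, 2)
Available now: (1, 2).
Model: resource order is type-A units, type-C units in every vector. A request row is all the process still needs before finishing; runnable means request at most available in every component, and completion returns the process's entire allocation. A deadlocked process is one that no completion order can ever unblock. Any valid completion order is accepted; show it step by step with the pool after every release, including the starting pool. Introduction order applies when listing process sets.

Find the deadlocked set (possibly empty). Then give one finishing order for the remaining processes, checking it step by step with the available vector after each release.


Deadlocked: J4, J6 and J7.
Key observation: no order helps: past J8, J1, the free pool tops out at (4, 6), below what each blocked process needs in type-A units.
The rest can finish in the order J8, J1. Walking it through:
  pool = (1, 2)
  J8 needs (1, 2) <= (1, 2) -> finishes; pool += (1, 2) = (2, 4)
  J1 needs (2, 4) <= (2, 4) -> finishes; pool += (2, 2) = (4, 6)
The stuck group stays short no matter what:
  J4 cannot run: need (5, 1) vs free (4, 6) (insufficient type-A units)
  J6 cannot run: need (5, 7) vs free (4, 6) (insufficient type-A units and type-C units)
  J7 cannot run: need (5, 5) vs free (4, 6) (insufficient type-A units)


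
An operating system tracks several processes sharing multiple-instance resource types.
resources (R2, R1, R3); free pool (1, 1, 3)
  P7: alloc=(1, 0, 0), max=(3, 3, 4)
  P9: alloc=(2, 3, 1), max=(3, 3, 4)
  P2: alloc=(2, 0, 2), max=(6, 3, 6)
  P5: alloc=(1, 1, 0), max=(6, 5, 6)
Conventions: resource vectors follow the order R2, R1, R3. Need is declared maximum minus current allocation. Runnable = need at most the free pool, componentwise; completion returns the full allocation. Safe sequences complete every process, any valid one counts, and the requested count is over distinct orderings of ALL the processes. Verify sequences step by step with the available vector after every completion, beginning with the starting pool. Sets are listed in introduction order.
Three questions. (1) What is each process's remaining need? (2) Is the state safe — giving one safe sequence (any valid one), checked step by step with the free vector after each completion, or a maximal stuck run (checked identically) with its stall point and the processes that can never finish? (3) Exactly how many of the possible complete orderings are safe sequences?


(1) Remaining need (order R2, R1, R3):
  P7: (2, 3, 4)
  P9: (1, 0, 3)
  P2: (4, 3, 4)
  P5: (5, 4, 6)
(2) SAFE, for example via the order P9, P7, P2, P5.
Key observation: reading the order forward, P9 is the first process whose need (1, 0, 3) meets the free pool (1, 1, 3) exactly on a resource it requests.
Check, step by step:
  pool = (1, 1, 3)
  P9 needs (1, 0, 3) <= (1, 1, 3) -> finishes; pool += (2, 3, 1) = (3, 4, 4)
  P7 needs (2, 3, 4) <= (3, 4, 4) -> finishes; pool += (1, 0, 0) = (4, 4, 4)
  P2 needs (4, 3, 4) <= (4, 4, 4) -> finishes; pool += (2, 0, 2) = (6, 4, 6)
  P5 needs (5, 4, 6) <= (6, 4, 6) -> finishes; pool += (1, 1, 0) = (7, 5, 6)
(3) The exact count: 1 of the possible complete orderings is a safe sequence.


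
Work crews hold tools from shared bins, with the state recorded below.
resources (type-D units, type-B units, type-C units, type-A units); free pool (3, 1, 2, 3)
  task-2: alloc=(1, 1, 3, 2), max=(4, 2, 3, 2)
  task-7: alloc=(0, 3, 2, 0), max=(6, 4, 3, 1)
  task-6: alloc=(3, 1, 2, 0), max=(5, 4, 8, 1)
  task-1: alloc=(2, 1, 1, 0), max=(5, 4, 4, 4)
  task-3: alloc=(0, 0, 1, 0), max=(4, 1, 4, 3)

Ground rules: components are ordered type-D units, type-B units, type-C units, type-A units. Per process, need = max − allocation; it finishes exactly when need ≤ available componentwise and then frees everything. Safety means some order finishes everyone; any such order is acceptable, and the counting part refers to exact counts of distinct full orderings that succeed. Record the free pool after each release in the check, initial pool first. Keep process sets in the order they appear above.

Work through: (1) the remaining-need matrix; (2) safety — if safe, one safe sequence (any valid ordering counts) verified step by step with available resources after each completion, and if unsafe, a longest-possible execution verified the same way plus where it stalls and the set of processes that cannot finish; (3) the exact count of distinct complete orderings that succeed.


(1) Remaining need (order type-D units, type-B units, type-C units, type-A units):
  task-2: (3, 1, 0, 0)
  task-7: (6, 1, 1, 1)
  task-6: (2, 3, 6, 1)
  task-1: (3, 3, 3, 4)
  task-3: (4, 1, 3, 3)
(2) UNSAFE.
Key observation: after task-2, task-3 the pool peaks at (4, 2, 6, 5), and each blocked process is short somewhere: task-7 on type-D units; task-6 on type-B units; task-1 on type-B units.
The run task-2, task-3 cannot be extended any further. Step-by-step check:
  pool = (3, 1, 2, 3)
  task-2: need (3, 1, 0, 0) fits (3, 1, 2, 3); releases (1, 1, 3, 2), pool now (4, 2, 5, 5)
  task-3: need (4, 1, 3, 3) fits (4, 2, 5, 5); releases (0, 0, 1, 0), pool now (4, 2, 6, 5)
  blocked: task-7 wants (6, 1, 1, 1), pool (4, 2, 6, 5) — not enough type-D units
  blocked: task-6 wants (2, 3, 6, 1), pool (4, 2, 6, 5) — not enough type-B units
  blocked: task-1 wants (3, 3, 3, 4), pool (4, 2, 6, 5) — not enough type-B units
Permanently blocked: task-7, task-6 and task-1.
(3) Precisely 0 of the possible complete orderings are safe sequences.


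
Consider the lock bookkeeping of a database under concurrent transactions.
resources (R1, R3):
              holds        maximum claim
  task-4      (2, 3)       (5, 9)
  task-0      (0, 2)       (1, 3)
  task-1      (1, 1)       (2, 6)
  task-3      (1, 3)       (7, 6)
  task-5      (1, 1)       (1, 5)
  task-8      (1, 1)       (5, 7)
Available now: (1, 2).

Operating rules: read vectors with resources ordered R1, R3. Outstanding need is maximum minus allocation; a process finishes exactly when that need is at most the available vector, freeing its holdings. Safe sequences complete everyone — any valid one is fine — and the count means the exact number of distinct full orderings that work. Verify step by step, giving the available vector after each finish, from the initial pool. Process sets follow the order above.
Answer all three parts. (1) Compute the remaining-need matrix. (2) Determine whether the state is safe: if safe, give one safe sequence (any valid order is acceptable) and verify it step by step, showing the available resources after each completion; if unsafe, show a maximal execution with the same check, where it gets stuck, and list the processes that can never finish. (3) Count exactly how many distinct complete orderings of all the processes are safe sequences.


(1) Need matrix, components ordered R1, R3:
  task-4: (3, 6)
  task-0: (1, 1)
  task-1: (1, 5)
  task-3: (6, 3)
  task-5: (0, 4)
  task-8: (4, 6)
(2) SAFE, for example via the order task-0, task-5, task-1, task-4, task-8, task-3.
Key observation: the first exact fit in this order is task-0 — it needs (1, 1) with (1, 2) free, meeting a requested resource to the last unit.
Walking it through:
  pool = (1, 2)
  task-0: need (1, 1) fits (1, 2); releases (0, 2), pool now (1, 4)
  task-5: need (0, 4) fits (1, 4); releases (1, 1), pool now (2, 5)
  task-1: need (1, 5) fits (2, 5); releases (1, 1), pool now (3, 6)
  task-4: need (3, 6) fits (3, 6); releases (2, 3), pool now (5, 9)
  task-8: need (4, 6) fits (5, 9); releases (1, 1), pool now (6, 10)
  task-3: need (6, 3) fits (6, 10); releases (1, 3), pool now (7, 13)
(3) The exact count: 1 of the possible complete orderings is a safe sequence.


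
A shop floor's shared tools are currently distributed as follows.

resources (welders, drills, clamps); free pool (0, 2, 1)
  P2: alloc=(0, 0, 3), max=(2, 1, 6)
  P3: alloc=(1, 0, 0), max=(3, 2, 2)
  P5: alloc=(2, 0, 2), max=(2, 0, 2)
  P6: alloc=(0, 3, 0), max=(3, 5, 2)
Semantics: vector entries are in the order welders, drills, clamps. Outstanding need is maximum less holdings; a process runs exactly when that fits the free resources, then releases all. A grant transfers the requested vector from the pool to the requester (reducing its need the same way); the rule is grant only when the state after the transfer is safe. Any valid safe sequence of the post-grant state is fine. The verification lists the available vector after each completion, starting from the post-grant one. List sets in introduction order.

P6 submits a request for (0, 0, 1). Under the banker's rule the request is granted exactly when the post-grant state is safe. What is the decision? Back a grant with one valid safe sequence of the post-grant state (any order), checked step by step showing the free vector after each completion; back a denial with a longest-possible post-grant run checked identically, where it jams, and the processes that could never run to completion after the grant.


GRANT — the state after the grant stays safe, e.g. via P5, P3, P6, P2.
Key observation: the transfer keeps a workable pool ((0, 2, 0)); P5 starts the safe sequence.
Verifying the post-grant state step by step:
  pool = (0, 2, 0)
  run P5 (needs (0, 0, 0), free (0, 2, 0)); after release of (2, 0, 2) the pool is (2, 2, 2)
  run P3 (needs (2, 2, 2), free (2, 2, 2)); after release of (1, 0, 0) the pool is (3, 2, 2)
  run P6 (needs (3, 2, 1), free (3, 2, 2)); after release of (0, 3, 1) the pool is (3, 5, 3)
  run P2 (needs (2, 1, 3), free (3, 5, 3)); after release of (0, 0, 3) the pool is (3, 5, 6)


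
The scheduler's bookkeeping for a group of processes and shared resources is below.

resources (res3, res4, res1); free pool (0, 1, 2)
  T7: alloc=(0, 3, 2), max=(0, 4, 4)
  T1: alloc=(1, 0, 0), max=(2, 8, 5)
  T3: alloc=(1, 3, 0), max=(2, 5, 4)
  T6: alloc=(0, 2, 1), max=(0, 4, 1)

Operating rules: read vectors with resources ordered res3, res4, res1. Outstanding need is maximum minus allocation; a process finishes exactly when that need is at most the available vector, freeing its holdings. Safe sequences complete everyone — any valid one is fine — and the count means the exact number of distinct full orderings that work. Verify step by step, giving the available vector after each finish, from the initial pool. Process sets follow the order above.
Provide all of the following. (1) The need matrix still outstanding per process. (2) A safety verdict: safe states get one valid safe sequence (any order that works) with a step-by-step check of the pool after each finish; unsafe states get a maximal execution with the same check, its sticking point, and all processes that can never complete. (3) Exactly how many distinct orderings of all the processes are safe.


(1) Need matrix, components ordered res3, res4, res1:
  T7: (0, 1, 2)
  T1: (1, 8, 5)
  T3: (1, 2, 4)
  T6: (0, 2, 0)
(2) The state is UNSAFE.
Key observation: after T7, T6 complete, (0, 6, 5) is the best the pool ever gets, yet each leftover process wants more res3.
Going as far as possible: T7, T6; after that, nothing fits. Step-by-step check:
  pool = (0, 1, 2)
  run T7 (needs (0, 1, 2), free (0, 1, 2)); after release of (0, 3, 2) the pool is (0, 4, 4)
  run T6 (needs (0, 2, 0), free (0, 4, 4)); after release of (0, 2, 1) the pool is (0, 6, 5)
  T1 cannot run: need (1, 8, 5) vs free (0, 6, 5) (insufficient res3 and res4)
  T3 cannot run: need (1, 2, 4) vs free (0, 6, 5) (insufficient res3)
Permanently blocked: T1 and T3.
(3) The exact count: 0 of the possible complete orderings are safe sequences.
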